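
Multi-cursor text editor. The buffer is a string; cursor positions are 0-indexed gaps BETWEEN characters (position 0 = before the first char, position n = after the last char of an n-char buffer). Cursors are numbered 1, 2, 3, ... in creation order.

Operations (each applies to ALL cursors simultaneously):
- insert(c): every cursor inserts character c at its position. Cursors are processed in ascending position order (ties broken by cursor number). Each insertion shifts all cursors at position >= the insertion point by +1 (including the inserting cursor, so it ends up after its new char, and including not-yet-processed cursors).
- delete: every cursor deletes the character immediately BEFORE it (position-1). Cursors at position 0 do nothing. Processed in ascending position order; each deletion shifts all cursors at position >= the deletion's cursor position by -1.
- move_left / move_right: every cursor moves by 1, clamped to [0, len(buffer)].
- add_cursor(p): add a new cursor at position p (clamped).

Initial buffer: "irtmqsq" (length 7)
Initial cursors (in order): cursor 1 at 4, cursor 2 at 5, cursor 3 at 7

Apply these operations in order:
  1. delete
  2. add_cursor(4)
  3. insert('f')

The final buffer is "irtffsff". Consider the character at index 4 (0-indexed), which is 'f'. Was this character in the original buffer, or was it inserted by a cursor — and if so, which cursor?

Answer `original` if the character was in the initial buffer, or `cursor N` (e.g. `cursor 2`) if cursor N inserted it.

After op 1 (delete): buffer="irts" (len 4), cursors c1@3 c2@3 c3@4, authorship ....
After op 2 (add_cursor(4)): buffer="irts" (len 4), cursors c1@3 c2@3 c3@4 c4@4, authorship ....
After op 3 (insert('f')): buffer="irtffsff" (len 8), cursors c1@5 c2@5 c3@8 c4@8, authorship ...12.34
Authorship (.=original, N=cursor N): . . . 1 2 . 3 4
Index 4: author = 2

Answer: cursor 2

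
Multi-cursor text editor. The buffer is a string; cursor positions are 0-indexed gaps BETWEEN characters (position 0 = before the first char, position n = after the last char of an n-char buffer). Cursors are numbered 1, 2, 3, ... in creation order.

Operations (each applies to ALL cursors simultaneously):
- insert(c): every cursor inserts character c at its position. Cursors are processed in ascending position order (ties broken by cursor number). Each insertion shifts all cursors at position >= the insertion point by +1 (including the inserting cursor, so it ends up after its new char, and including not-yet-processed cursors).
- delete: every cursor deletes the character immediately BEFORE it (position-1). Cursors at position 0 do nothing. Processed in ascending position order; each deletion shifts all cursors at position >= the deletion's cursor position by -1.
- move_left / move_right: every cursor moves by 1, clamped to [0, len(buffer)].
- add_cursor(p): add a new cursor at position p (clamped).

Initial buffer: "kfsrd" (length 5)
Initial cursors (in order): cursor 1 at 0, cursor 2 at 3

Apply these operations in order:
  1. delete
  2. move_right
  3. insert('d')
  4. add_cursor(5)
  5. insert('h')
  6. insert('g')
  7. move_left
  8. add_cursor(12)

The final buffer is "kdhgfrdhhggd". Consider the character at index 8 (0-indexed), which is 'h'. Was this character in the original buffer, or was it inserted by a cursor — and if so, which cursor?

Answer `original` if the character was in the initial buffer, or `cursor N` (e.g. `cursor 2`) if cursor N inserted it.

Answer: cursor 3

Derivation:
After op 1 (delete): buffer="kfrd" (len 4), cursors c1@0 c2@2, authorship ....
After op 2 (move_right): buffer="kfrd" (len 4), cursors c1@1 c2@3, authorship ....
After op 3 (insert('d')): buffer="kdfrdd" (len 6), cursors c1@2 c2@5, authorship .1..2.
After op 4 (add_cursor(5)): buffer="kdfrdd" (len 6), cursors c1@2 c2@5 c3@5, authorship .1..2.
After op 5 (insert('h')): buffer="kdhfrdhhd" (len 9), cursors c1@3 c2@8 c3@8, authorship .11..223.
After op 6 (insert('g')): buffer="kdhgfrdhhggd" (len 12), cursors c1@4 c2@11 c3@11, authorship .111..22323.
After op 7 (move_left): buffer="kdhgfrdhhggd" (len 12), cursors c1@3 c2@10 c3@10, authorship .111..22323.
After op 8 (add_cursor(12)): buffer="kdhgfrdhhggd" (len 12), cursors c1@3 c2@10 c3@10 c4@12, authorship .111..22323.
Authorship (.=original, N=cursor N): . 1 1 1 . . 2 2 3 2 3 .
Index 8: author = 3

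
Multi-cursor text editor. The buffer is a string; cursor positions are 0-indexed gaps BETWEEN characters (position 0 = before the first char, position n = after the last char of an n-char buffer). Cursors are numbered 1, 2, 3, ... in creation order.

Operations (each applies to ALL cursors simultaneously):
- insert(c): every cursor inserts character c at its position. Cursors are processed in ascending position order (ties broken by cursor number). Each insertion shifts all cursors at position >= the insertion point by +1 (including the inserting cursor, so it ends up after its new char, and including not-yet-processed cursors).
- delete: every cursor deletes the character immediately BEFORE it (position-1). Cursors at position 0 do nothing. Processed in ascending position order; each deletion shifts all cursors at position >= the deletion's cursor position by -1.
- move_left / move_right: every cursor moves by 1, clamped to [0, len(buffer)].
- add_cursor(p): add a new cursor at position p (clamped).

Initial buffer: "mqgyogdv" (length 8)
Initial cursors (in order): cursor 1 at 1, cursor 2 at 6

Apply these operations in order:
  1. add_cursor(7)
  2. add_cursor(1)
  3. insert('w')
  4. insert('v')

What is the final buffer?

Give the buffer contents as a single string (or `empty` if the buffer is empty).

Answer: mwwvvqgyogwvdwvv

Derivation:
After op 1 (add_cursor(7)): buffer="mqgyogdv" (len 8), cursors c1@1 c2@6 c3@7, authorship ........
After op 2 (add_cursor(1)): buffer="mqgyogdv" (len 8), cursors c1@1 c4@1 c2@6 c3@7, authorship ........
After op 3 (insert('w')): buffer="mwwqgyogwdwv" (len 12), cursors c1@3 c4@3 c2@9 c3@11, authorship .14.....2.3.
After op 4 (insert('v')): buffer="mwwvvqgyogwvdwvv" (len 16), cursors c1@5 c4@5 c2@12 c3@15, authorship .1414.....22.33.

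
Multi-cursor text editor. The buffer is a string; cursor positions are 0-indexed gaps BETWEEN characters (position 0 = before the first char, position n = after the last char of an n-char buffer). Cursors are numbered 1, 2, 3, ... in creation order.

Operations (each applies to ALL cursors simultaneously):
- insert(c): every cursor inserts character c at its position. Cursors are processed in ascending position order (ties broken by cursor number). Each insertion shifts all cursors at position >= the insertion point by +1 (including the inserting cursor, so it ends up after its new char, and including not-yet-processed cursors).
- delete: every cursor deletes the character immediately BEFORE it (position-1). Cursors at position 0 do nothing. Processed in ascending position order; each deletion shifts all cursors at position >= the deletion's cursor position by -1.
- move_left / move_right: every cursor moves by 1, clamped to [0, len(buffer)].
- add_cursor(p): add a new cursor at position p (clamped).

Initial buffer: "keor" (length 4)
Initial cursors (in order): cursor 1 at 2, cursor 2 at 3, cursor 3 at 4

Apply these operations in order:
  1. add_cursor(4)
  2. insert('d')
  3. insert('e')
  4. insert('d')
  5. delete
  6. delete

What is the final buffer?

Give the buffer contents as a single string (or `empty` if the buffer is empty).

Answer: kedodrdd

Derivation:
After op 1 (add_cursor(4)): buffer="keor" (len 4), cursors c1@2 c2@3 c3@4 c4@4, authorship ....
After op 2 (insert('d')): buffer="kedodrdd" (len 8), cursors c1@3 c2@5 c3@8 c4@8, authorship ..1.2.34
After op 3 (insert('e')): buffer="kedeoderddee" (len 12), cursors c1@4 c2@7 c3@12 c4@12, authorship ..11.22.3434
After op 4 (insert('d')): buffer="kededodedrddeedd" (len 16), cursors c1@5 c2@9 c3@16 c4@16, authorship ..111.222.343434
After op 5 (delete): buffer="kedeoderddee" (len 12), cursors c1@4 c2@7 c3@12 c4@12, authorship ..11.22.3434
After op 6 (delete): buffer="kedodrdd" (len 8), cursors c1@3 c2@5 c3@8 c4@8, authorship ..1.2.34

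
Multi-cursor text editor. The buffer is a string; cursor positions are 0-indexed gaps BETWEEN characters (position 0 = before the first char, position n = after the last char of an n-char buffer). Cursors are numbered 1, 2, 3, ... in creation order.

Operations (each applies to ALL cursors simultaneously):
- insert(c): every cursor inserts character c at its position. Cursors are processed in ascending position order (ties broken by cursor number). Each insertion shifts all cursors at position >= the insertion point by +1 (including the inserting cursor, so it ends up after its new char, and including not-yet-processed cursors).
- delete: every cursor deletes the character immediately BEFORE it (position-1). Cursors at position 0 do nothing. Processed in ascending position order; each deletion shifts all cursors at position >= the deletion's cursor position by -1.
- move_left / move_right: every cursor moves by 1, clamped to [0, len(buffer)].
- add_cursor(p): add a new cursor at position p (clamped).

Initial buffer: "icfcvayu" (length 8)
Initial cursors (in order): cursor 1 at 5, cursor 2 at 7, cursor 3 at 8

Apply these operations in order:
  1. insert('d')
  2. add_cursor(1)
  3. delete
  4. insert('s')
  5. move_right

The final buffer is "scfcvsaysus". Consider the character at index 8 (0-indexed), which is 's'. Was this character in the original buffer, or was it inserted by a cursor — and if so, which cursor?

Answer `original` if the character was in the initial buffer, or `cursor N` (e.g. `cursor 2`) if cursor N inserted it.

After op 1 (insert('d')): buffer="icfcvdaydud" (len 11), cursors c1@6 c2@9 c3@11, authorship .....1..2.3
After op 2 (add_cursor(1)): buffer="icfcvdaydud" (len 11), cursors c4@1 c1@6 c2@9 c3@11, authorship .....1..2.3
After op 3 (delete): buffer="cfcvayu" (len 7), cursors c4@0 c1@4 c2@6 c3@7, authorship .......
After op 4 (insert('s')): buffer="scfcvsaysus" (len 11), cursors c4@1 c1@6 c2@9 c3@11, authorship 4....1..2.3
After op 5 (move_right): buffer="scfcvsaysus" (len 11), cursors c4@2 c1@7 c2@10 c3@11, authorship 4....1..2.3
Authorship (.=original, N=cursor N): 4 . . . . 1 . . 2 . 3
Index 8: author = 2

Answer: cursor 2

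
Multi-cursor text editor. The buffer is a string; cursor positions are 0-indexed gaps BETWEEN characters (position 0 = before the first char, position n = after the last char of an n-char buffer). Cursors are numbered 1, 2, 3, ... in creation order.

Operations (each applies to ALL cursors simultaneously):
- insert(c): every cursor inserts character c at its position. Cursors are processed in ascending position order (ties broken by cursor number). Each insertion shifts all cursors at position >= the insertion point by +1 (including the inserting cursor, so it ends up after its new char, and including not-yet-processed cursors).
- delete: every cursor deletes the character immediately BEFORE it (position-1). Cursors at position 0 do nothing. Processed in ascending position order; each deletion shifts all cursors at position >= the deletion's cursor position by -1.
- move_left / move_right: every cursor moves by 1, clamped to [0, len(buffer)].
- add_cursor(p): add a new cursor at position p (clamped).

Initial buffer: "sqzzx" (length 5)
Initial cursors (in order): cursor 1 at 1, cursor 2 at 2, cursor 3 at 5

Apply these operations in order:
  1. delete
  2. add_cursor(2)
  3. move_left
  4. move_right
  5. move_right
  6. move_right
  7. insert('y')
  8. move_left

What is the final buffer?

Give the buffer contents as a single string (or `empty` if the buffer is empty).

After op 1 (delete): buffer="zz" (len 2), cursors c1@0 c2@0 c3@2, authorship ..
After op 2 (add_cursor(2)): buffer="zz" (len 2), cursors c1@0 c2@0 c3@2 c4@2, authorship ..
After op 3 (move_left): buffer="zz" (len 2), cursors c1@0 c2@0 c3@1 c4@1, authorship ..
After op 4 (move_right): buffer="zz" (len 2), cursors c1@1 c2@1 c3@2 c4@2, authorship ..
After op 5 (move_right): buffer="zz" (len 2), cursors c1@2 c2@2 c3@2 c4@2, authorship ..
After op 6 (move_right): buffer="zz" (len 2), cursors c1@2 c2@2 c3@2 c4@2, authorship ..
After op 7 (insert('y')): buffer="zzyyyy" (len 6), cursors c1@6 c2@6 c3@6 c4@6, authorship ..1234
After op 8 (move_left): buffer="zzyyyy" (len 6), cursors c1@5 c2@5 c3@5 c4@5, authorship ..1234

Answer: zzyyyy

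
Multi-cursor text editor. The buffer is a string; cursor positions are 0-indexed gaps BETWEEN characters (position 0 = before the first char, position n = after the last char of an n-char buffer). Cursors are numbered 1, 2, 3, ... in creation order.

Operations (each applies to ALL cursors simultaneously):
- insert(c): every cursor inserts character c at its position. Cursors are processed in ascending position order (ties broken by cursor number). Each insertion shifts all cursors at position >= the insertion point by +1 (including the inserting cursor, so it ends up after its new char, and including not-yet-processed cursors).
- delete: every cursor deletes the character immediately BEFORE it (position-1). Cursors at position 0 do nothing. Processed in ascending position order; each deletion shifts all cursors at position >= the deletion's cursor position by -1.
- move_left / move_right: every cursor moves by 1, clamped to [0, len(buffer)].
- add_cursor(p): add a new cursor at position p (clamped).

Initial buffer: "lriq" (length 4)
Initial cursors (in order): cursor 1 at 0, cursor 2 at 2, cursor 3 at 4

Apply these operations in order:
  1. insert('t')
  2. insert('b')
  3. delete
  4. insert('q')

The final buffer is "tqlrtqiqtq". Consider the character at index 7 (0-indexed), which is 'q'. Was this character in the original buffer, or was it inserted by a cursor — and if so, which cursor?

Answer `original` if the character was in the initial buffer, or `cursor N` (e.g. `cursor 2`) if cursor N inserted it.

After op 1 (insert('t')): buffer="tlrtiqt" (len 7), cursors c1@1 c2@4 c3@7, authorship 1..2..3
After op 2 (insert('b')): buffer="tblrtbiqtb" (len 10), cursors c1@2 c2@6 c3@10, authorship 11..22..33
After op 3 (delete): buffer="tlrtiqt" (len 7), cursors c1@1 c2@4 c3@7, authorship 1..2..3
After op 4 (insert('q')): buffer="tqlrtqiqtq" (len 10), cursors c1@2 c2@6 c3@10, authorship 11..22..33
Authorship (.=original, N=cursor N): 1 1 . . 2 2 . . 3 3
Index 7: author = original

Answer: original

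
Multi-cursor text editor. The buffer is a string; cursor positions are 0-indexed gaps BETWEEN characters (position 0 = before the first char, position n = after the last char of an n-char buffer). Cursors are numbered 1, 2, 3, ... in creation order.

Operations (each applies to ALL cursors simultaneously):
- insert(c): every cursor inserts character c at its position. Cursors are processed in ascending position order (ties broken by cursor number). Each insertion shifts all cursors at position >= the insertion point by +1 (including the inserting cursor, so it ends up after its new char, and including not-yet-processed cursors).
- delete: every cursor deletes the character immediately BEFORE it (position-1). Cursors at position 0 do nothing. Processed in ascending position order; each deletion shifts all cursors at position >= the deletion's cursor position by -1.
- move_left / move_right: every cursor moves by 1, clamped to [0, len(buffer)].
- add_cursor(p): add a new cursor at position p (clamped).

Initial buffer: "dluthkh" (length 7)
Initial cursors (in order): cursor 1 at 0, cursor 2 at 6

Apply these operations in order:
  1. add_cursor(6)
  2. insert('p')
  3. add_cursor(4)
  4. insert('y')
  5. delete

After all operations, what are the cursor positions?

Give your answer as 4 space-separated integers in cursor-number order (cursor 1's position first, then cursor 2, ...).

After op 1 (add_cursor(6)): buffer="dluthkh" (len 7), cursors c1@0 c2@6 c3@6, authorship .......
After op 2 (insert('p')): buffer="pdluthkpph" (len 10), cursors c1@1 c2@9 c3@9, authorship 1......23.
After op 3 (add_cursor(4)): buffer="pdluthkpph" (len 10), cursors c1@1 c4@4 c2@9 c3@9, authorship 1......23.
After op 4 (insert('y')): buffer="pydluythkppyyh" (len 14), cursors c1@2 c4@6 c2@13 c3@13, authorship 11...4...2323.
After op 5 (delete): buffer="pdluthkpph" (len 10), cursors c1@1 c4@4 c2@9 c3@9, authorship 1......23.

Answer: 1 9 9 4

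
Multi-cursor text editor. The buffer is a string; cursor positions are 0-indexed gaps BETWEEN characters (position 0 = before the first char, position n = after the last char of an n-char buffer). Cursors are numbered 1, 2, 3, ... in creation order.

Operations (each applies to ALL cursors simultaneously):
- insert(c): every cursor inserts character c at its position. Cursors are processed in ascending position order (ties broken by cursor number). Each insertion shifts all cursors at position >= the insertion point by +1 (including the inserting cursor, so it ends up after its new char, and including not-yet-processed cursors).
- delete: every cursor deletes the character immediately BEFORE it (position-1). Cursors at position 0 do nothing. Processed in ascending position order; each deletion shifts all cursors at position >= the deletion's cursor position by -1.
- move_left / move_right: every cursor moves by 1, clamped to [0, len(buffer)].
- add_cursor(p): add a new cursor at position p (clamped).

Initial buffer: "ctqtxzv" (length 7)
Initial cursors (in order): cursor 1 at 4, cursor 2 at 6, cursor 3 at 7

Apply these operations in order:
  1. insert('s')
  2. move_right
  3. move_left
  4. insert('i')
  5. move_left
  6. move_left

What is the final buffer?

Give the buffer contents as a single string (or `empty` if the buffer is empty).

After op 1 (insert('s')): buffer="ctqtsxzsvs" (len 10), cursors c1@5 c2@8 c3@10, authorship ....1..2.3
After op 2 (move_right): buffer="ctqtsxzsvs" (len 10), cursors c1@6 c2@9 c3@10, authorship ....1..2.3
After op 3 (move_left): buffer="ctqtsxzsvs" (len 10), cursors c1@5 c2@8 c3@9, authorship ....1..2.3
After op 4 (insert('i')): buffer="ctqtsixzsivis" (len 13), cursors c1@6 c2@10 c3@12, authorship ....11..22.33
After op 5 (move_left): buffer="ctqtsixzsivis" (len 13), cursors c1@5 c2@9 c3@11, authorship ....11..22.33
After op 6 (move_left): buffer="ctqtsixzsivis" (len 13), cursors c1@4 c2@8 c3@10, authorship ....11..22.33

Answer: ctqtsixzsivis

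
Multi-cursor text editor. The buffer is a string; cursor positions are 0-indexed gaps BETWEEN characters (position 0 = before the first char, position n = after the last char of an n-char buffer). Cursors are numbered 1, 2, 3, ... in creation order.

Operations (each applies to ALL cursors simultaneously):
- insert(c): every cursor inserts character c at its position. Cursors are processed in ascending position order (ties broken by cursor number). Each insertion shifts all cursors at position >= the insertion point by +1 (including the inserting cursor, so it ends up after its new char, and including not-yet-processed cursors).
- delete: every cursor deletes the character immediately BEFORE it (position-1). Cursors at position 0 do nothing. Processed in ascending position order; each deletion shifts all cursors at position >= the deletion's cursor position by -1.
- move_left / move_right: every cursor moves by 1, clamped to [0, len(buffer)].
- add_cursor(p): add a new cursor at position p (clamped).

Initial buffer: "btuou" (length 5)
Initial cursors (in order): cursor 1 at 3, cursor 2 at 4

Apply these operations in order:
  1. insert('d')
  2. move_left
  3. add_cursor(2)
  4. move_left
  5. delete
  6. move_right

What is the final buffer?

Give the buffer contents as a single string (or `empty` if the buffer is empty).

After op 1 (insert('d')): buffer="btudodu" (len 7), cursors c1@4 c2@6, authorship ...1.2.
After op 2 (move_left): buffer="btudodu" (len 7), cursors c1@3 c2@5, authorship ...1.2.
After op 3 (add_cursor(2)): buffer="btudodu" (len 7), cursors c3@2 c1@3 c2@5, authorship ...1.2.
After op 4 (move_left): buffer="btudodu" (len 7), cursors c3@1 c1@2 c2@4, authorship ...1.2.
After op 5 (delete): buffer="uodu" (len 4), cursors c1@0 c3@0 c2@1, authorship ..2.
After op 6 (move_right): buffer="uodu" (len 4), cursors c1@1 c3@1 c2@2, authorship ..2.

Answer: uodu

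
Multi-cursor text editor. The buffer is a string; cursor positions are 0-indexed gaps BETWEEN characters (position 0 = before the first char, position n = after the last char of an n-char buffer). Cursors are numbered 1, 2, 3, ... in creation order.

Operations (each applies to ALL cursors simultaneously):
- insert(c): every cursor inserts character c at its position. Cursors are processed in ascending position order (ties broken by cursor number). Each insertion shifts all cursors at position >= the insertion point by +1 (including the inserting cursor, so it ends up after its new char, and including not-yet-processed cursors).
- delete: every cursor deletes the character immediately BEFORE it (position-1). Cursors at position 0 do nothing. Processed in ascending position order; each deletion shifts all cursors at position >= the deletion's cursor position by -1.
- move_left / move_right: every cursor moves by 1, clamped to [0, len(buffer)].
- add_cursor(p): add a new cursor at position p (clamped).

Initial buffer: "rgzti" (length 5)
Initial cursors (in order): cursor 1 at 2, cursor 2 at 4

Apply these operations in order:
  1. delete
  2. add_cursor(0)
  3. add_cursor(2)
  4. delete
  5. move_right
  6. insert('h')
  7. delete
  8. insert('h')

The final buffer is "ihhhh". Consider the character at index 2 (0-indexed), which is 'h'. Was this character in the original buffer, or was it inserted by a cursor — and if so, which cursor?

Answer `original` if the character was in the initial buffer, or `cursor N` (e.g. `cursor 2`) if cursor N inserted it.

After op 1 (delete): buffer="rzi" (len 3), cursors c1@1 c2@2, authorship ...
After op 2 (add_cursor(0)): buffer="rzi" (len 3), cursors c3@0 c1@1 c2@2, authorship ...
After op 3 (add_cursor(2)): buffer="rzi" (len 3), cursors c3@0 c1@1 c2@2 c4@2, authorship ...
After op 4 (delete): buffer="i" (len 1), cursors c1@0 c2@0 c3@0 c4@0, authorship .
After op 5 (move_right): buffer="i" (len 1), cursors c1@1 c2@1 c3@1 c4@1, authorship .
After op 6 (insert('h')): buffer="ihhhh" (len 5), cursors c1@5 c2@5 c3@5 c4@5, authorship .1234
After op 7 (delete): buffer="i" (len 1), cursors c1@1 c2@1 c3@1 c4@1, authorship .
After op 8 (insert('h')): buffer="ihhhh" (len 5), cursors c1@5 c2@5 c3@5 c4@5, authorship .1234
Authorship (.=original, N=cursor N): . 1 2 3 4
Index 2: author = 2

Answer: cursor 2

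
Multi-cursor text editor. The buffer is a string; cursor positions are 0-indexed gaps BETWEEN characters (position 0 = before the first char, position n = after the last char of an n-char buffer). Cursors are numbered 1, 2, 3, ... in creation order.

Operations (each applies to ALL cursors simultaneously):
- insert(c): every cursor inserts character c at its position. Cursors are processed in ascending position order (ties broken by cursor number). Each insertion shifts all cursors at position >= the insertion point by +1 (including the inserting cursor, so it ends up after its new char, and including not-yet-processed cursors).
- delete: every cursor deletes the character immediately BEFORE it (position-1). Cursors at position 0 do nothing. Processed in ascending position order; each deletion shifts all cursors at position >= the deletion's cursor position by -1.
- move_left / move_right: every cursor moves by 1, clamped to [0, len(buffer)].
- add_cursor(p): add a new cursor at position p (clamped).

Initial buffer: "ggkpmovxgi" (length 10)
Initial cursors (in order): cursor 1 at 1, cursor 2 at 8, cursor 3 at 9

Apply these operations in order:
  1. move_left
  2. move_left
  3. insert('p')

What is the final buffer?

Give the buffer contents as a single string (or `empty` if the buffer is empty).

After op 1 (move_left): buffer="ggkpmovxgi" (len 10), cursors c1@0 c2@7 c3@8, authorship ..........
After op 2 (move_left): buffer="ggkpmovxgi" (len 10), cursors c1@0 c2@6 c3@7, authorship ..........
After op 3 (insert('p')): buffer="pggkpmopvpxgi" (len 13), cursors c1@1 c2@8 c3@10, authorship 1......2.3...

Answer: pggkpmopvpxgi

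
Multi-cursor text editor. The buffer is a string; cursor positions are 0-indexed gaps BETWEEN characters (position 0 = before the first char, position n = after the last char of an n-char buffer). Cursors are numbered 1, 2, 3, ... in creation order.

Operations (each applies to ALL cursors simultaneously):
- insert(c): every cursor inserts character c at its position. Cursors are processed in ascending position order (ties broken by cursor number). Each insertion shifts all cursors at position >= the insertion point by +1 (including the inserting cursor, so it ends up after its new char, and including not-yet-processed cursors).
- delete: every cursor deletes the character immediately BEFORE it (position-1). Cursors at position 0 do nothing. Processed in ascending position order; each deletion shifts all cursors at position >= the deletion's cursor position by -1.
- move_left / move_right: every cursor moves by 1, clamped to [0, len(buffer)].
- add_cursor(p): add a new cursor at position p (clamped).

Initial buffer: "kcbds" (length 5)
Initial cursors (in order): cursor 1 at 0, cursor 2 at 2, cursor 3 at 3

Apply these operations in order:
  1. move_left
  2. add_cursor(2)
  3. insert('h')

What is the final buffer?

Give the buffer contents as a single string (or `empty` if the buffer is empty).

After op 1 (move_left): buffer="kcbds" (len 5), cursors c1@0 c2@1 c3@2, authorship .....
After op 2 (add_cursor(2)): buffer="kcbds" (len 5), cursors c1@0 c2@1 c3@2 c4@2, authorship .....
After op 3 (insert('h')): buffer="hkhchhbds" (len 9), cursors c1@1 c2@3 c3@6 c4@6, authorship 1.2.34...

Answer: hkhchhbds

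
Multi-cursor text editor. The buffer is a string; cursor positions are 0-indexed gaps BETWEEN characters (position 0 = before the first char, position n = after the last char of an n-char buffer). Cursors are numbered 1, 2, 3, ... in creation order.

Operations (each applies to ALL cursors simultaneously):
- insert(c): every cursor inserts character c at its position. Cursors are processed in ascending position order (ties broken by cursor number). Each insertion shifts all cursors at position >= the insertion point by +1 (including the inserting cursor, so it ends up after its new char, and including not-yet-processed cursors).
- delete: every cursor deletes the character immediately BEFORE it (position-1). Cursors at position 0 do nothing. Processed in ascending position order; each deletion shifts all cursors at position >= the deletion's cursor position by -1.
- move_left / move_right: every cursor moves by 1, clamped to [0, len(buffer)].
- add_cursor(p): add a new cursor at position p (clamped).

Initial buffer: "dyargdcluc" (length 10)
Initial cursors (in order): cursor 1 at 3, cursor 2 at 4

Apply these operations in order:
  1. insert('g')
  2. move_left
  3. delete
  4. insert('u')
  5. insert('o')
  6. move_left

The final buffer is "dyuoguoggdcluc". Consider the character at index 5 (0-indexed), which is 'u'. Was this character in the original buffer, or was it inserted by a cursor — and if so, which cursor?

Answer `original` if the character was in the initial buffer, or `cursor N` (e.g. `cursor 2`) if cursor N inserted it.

After op 1 (insert('g')): buffer="dyagrggdcluc" (len 12), cursors c1@4 c2@6, authorship ...1.2......
After op 2 (move_left): buffer="dyagrggdcluc" (len 12), cursors c1@3 c2@5, authorship ...1.2......
After op 3 (delete): buffer="dygggdcluc" (len 10), cursors c1@2 c2@3, authorship ..12......
After op 4 (insert('u')): buffer="dyuguggdcluc" (len 12), cursors c1@3 c2@5, authorship ..1122......
After op 5 (insert('o')): buffer="dyuoguoggdcluc" (len 14), cursors c1@4 c2@7, authorship ..111222......
After op 6 (move_left): buffer="dyuoguoggdcluc" (len 14), cursors c1@3 c2@6, authorship ..111222......
Authorship (.=original, N=cursor N): . . 1 1 1 2 2 2 . . . . . .
Index 5: author = 2

Answer: cursor 2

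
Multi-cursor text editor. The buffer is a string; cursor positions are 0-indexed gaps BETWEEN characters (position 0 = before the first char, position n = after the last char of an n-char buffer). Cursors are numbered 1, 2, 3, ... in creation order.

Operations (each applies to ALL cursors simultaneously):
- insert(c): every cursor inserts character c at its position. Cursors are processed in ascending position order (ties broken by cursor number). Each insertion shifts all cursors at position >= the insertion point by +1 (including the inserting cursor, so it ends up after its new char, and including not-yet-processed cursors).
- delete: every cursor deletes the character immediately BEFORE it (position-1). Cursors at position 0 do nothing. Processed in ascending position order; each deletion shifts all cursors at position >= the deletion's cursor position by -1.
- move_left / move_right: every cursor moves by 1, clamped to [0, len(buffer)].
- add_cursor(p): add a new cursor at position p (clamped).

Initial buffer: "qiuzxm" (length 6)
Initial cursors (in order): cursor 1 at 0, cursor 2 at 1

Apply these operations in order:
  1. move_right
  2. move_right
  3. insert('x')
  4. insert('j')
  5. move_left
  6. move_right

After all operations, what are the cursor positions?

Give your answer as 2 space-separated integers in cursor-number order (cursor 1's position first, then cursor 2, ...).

After op 1 (move_right): buffer="qiuzxm" (len 6), cursors c1@1 c2@2, authorship ......
After op 2 (move_right): buffer="qiuzxm" (len 6), cursors c1@2 c2@3, authorship ......
After op 3 (insert('x')): buffer="qixuxzxm" (len 8), cursors c1@3 c2@5, authorship ..1.2...
After op 4 (insert('j')): buffer="qixjuxjzxm" (len 10), cursors c1@4 c2@7, authorship ..11.22...
After op 5 (move_left): buffer="qixjuxjzxm" (len 10), cursors c1@3 c2@6, authorship ..11.22...
After op 6 (move_right): buffer="qixjuxjzxm" (len 10), cursors c1@4 c2@7, authorship ..11.22...

Answer: 4 7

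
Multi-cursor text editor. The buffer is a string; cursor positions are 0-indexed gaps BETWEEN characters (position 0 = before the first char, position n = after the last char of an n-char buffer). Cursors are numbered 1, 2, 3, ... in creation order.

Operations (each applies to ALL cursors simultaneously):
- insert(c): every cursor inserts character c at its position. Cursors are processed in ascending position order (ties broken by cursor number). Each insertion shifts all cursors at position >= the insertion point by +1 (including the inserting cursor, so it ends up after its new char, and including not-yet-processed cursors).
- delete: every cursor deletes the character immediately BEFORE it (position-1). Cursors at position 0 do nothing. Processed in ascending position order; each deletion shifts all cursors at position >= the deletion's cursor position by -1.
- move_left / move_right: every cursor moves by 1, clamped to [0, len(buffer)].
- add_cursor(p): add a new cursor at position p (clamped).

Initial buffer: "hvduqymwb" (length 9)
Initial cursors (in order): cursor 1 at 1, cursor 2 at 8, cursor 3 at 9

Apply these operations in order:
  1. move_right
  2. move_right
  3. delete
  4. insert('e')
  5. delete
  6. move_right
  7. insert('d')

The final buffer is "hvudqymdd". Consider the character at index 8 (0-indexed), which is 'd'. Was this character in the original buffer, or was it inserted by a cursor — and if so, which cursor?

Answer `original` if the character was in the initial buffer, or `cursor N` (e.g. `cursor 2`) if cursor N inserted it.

Answer: cursor 3

Derivation:
After op 1 (move_right): buffer="hvduqymwb" (len 9), cursors c1@2 c2@9 c3@9, authorship .........
After op 2 (move_right): buffer="hvduqymwb" (len 9), cursors c1@3 c2@9 c3@9, authorship .........
After op 3 (delete): buffer="hvuqym" (len 6), cursors c1@2 c2@6 c3@6, authorship ......
After op 4 (insert('e')): buffer="hveuqymee" (len 9), cursors c1@3 c2@9 c3@9, authorship ..1....23
After op 5 (delete): buffer="hvuqym" (len 6), cursors c1@2 c2@6 c3@6, authorship ......
After op 6 (move_right): buffer="hvuqym" (len 6), cursors c1@3 c2@6 c3@6, authorship ......
After op 7 (insert('d')): buffer="hvudqymdd" (len 9), cursors c1@4 c2@9 c3@9, authorship ...1...23
Authorship (.=original, N=cursor N): . . . 1 . . . 2 3
Index 8: author = 3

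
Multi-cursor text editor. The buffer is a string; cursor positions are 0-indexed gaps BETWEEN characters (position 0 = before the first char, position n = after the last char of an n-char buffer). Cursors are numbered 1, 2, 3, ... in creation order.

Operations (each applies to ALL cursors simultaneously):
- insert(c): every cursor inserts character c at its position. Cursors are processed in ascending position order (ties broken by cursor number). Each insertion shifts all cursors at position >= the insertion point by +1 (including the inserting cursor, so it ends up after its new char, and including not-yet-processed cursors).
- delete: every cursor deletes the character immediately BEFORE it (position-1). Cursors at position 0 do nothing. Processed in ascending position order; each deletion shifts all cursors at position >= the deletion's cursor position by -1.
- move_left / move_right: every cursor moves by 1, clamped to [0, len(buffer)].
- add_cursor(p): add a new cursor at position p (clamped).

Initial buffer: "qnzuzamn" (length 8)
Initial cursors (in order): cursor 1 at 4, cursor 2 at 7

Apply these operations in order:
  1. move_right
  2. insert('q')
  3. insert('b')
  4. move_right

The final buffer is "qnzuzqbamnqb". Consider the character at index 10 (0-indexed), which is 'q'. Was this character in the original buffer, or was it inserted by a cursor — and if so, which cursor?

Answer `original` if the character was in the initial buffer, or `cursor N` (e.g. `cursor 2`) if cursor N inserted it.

After op 1 (move_right): buffer="qnzuzamn" (len 8), cursors c1@5 c2@8, authorship ........
After op 2 (insert('q')): buffer="qnzuzqamnq" (len 10), cursors c1@6 c2@10, authorship .....1...2
After op 3 (insert('b')): buffer="qnzuzqbamnqb" (len 12), cursors c1@7 c2@12, authorship .....11...22
After op 4 (move_right): buffer="qnzuzqbamnqb" (len 12), cursors c1@8 c2@12, authorship .....11...22
Authorship (.=original, N=cursor N): . . . . . 1 1 . . . 2 2
Index 10: author = 2

Answer: cursor 2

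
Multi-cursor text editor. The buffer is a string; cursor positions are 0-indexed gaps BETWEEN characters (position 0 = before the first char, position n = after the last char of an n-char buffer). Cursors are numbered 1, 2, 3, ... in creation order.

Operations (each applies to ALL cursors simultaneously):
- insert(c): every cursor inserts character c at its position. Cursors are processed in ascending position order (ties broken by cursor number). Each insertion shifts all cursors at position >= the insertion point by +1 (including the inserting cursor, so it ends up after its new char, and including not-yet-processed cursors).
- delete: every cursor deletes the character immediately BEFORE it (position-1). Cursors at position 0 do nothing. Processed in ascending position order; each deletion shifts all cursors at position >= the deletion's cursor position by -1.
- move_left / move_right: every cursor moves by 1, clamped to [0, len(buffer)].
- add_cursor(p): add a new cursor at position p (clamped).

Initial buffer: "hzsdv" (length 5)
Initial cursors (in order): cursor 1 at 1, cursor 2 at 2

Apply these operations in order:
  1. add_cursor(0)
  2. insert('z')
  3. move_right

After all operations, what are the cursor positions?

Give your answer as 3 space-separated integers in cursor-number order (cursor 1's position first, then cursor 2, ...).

After op 1 (add_cursor(0)): buffer="hzsdv" (len 5), cursors c3@0 c1@1 c2@2, authorship .....
After op 2 (insert('z')): buffer="zhzzzsdv" (len 8), cursors c3@1 c1@3 c2@5, authorship 3.1.2...
After op 3 (move_right): buffer="zhzzzsdv" (len 8), cursors c3@2 c1@4 c2@6, authorship 3.1.2...

Answer: 4 6 2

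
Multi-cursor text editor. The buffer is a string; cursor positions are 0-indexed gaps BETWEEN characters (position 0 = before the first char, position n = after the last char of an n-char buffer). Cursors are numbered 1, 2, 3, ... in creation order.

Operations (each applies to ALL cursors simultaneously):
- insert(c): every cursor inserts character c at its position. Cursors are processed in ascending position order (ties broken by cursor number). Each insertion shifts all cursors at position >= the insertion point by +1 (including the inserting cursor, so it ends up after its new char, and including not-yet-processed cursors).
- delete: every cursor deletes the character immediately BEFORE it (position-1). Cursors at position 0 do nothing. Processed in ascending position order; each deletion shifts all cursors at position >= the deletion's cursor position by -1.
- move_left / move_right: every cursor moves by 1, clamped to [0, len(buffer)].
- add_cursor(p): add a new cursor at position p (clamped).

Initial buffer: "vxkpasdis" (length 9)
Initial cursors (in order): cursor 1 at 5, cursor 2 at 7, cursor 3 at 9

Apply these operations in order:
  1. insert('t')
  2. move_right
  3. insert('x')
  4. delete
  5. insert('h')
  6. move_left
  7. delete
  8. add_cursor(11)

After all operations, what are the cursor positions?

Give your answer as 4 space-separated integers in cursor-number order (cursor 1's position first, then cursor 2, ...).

Answer: 6 9 11 11

Derivation:
After op 1 (insert('t')): buffer="vxkpatsdtist" (len 12), cursors c1@6 c2@9 c3@12, authorship .....1..2..3
After op 2 (move_right): buffer="vxkpatsdtist" (len 12), cursors c1@7 c2@10 c3@12, authorship .....1..2..3
After op 3 (insert('x')): buffer="vxkpatsxdtixstx" (len 15), cursors c1@8 c2@12 c3@15, authorship .....1.1.2.2.33
After op 4 (delete): buffer="vxkpatsdtist" (len 12), cursors c1@7 c2@10 c3@12, authorship .....1..2..3
After op 5 (insert('h')): buffer="vxkpatshdtihsth" (len 15), cursors c1@8 c2@12 c3@15, authorship .....1.1.2.2.33
After op 6 (move_left): buffer="vxkpatshdtihsth" (len 15), cursors c1@7 c2@11 c3@14, authorship .....1.1.2.2.33
After op 7 (delete): buffer="vxkpathdthsh" (len 12), cursors c1@6 c2@9 c3@11, authorship .....11.22.3
After op 8 (add_cursor(11)): buffer="vxkpathdthsh" (len 12), cursors c1@6 c2@9 c3@11 c4@11, authorship .....11.22.3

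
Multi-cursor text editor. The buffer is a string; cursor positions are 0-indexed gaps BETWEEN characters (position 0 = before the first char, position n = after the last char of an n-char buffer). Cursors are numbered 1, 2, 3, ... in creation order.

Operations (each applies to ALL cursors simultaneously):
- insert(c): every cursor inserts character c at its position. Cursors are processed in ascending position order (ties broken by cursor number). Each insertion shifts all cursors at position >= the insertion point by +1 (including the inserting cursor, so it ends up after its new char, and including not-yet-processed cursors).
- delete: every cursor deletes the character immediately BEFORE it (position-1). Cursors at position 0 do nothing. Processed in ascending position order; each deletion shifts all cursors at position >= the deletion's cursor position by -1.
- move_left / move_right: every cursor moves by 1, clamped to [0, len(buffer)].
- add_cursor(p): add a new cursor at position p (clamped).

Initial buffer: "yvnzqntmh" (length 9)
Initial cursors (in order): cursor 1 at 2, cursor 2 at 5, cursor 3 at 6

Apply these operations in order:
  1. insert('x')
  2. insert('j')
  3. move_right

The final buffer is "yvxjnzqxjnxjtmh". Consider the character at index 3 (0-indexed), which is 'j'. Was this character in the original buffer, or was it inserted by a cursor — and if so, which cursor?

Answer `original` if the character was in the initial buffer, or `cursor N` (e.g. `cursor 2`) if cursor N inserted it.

After op 1 (insert('x')): buffer="yvxnzqxnxtmh" (len 12), cursors c1@3 c2@7 c3@9, authorship ..1...2.3...
After op 2 (insert('j')): buffer="yvxjnzqxjnxjtmh" (len 15), cursors c1@4 c2@9 c3@12, authorship ..11...22.33...
After op 3 (move_right): buffer="yvxjnzqxjnxjtmh" (len 15), cursors c1@5 c2@10 c3@13, authorship ..11...22.33...
Authorship (.=original, N=cursor N): . . 1 1 . . . 2 2 . 3 3 . . .
Index 3: author = 1

Answer: cursor 1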